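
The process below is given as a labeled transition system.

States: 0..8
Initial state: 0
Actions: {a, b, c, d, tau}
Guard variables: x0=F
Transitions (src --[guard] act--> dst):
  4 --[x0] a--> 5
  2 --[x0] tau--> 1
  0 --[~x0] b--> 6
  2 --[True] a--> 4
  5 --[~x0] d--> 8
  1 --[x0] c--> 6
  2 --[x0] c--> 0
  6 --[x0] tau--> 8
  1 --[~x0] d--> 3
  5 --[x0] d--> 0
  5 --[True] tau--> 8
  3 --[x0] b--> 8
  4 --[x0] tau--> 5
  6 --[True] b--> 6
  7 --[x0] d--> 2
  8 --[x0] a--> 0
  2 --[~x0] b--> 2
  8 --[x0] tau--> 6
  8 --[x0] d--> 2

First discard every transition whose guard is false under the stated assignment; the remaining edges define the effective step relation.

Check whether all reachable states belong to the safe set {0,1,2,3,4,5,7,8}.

Inv-set: {0,1,2,3,4,5,7,8}
Reachable = {0,6}
  0: safe
  6: VIOLATES
reach 6 via b — violates

Answer: INVARIANT VIOLATED at state 6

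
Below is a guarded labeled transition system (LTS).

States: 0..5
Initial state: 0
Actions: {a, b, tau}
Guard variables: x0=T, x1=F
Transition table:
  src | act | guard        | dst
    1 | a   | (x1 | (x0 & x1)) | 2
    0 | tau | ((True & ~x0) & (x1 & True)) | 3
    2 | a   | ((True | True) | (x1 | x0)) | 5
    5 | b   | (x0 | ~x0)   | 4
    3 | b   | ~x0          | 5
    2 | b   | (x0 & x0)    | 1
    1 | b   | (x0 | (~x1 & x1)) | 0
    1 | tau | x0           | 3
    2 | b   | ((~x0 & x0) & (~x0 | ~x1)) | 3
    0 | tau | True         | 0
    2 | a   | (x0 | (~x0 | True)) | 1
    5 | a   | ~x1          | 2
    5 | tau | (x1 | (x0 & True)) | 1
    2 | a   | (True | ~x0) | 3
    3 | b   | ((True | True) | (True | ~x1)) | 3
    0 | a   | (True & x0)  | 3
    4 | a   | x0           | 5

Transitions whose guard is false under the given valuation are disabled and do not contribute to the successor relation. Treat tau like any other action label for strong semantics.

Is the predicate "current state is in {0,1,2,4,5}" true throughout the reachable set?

Inv-set: {0,1,2,4,5}
R = {0,3}
  0: ok
  3: VIOLATES
counterexample path to 3: a

Answer: INVARIANT VIOLATED at state 3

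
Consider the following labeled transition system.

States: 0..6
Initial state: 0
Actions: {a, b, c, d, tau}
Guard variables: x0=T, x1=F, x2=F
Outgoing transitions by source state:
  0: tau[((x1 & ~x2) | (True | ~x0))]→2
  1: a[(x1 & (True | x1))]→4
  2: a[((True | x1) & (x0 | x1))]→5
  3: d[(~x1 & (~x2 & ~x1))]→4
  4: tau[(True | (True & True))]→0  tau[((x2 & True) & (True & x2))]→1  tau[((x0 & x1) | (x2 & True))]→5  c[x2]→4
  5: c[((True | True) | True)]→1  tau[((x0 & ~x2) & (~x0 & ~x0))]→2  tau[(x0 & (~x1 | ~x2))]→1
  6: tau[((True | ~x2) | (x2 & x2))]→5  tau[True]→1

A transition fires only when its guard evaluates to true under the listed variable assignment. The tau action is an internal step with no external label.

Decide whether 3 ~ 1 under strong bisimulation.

Answer: NOT BISIMILAR

Trace:
Bisimulation quotient by refinement:
  round 0: {{0,1,2,3,4,5,6}}
  round 1: {{0,4,6},{1},{2},{3},{5}}
  round 2: {{0},{1},{2},{3},{4},{5},{6}}
Fixed point at round 3; 7 class(es).
3∈{3}, 1∈{1}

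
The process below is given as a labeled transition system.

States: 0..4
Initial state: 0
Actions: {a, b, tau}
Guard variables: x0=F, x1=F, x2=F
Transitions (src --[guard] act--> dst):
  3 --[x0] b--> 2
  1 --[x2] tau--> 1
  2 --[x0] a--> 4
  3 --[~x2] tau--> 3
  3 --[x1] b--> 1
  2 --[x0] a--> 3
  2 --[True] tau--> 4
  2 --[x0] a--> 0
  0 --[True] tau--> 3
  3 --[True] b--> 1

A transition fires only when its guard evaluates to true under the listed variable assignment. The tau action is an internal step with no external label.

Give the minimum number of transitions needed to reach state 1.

Answer: 2

Analysis:
Layered search for 1:
  depth 0: {0}
  depth 1: {3}
  depth 2: {1}
1 enters at depth 2; path tau·b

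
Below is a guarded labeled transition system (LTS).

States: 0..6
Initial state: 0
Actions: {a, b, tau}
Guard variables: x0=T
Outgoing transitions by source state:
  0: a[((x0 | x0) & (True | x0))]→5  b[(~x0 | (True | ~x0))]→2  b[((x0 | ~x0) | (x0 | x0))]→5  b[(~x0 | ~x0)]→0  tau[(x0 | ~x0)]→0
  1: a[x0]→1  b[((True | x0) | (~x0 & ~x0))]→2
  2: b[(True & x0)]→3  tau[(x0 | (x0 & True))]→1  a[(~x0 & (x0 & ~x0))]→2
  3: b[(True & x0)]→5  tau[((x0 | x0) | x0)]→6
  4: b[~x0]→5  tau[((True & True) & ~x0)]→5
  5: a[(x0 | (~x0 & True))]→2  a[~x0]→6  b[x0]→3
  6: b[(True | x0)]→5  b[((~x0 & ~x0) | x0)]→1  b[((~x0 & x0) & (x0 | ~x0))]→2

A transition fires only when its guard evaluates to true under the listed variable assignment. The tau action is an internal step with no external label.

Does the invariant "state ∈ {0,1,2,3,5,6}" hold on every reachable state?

Allowed set {0,1,2,3,5,6}
Reach set: {0,1,2,3,5,6}
  0: ok
  1: ok
  2: ok
  3: ok
  5: ok
  6: ok

Answer: INVARIANT HOLDS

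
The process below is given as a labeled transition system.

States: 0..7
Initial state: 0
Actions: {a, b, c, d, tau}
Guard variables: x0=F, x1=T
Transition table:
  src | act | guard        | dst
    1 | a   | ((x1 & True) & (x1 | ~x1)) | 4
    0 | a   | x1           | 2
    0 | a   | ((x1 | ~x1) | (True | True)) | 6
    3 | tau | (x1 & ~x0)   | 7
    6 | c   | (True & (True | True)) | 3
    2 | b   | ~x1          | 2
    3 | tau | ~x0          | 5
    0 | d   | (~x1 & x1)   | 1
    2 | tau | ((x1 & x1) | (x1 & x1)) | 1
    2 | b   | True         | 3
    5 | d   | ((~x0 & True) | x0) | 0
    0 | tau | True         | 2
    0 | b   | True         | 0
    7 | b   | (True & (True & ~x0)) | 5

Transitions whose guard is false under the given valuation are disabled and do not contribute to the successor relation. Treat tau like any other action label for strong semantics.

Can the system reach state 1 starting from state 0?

12 transition(s) survive guard evaluation.
L0 = {0}
L1 = {2,6}  total {0,2,6}
L2 = {1,3}  total {0,1,2,3,6}
L3 = {4,5,7}  total {0,1,2,3,4,5,6,7}
R = {0,1,2,3,4,5,6,7}
witness 1: a·tau

Answer: REACHABLE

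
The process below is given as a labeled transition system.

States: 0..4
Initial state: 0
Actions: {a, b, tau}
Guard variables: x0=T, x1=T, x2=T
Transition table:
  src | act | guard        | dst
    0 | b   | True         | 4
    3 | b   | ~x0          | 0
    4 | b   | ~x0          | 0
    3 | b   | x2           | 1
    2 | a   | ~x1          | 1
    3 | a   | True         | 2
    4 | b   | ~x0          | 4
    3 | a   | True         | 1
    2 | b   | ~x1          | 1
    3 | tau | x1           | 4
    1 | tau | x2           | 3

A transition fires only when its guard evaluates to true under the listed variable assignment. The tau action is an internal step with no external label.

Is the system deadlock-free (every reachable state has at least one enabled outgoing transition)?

Reachable = {0,4}
  0: b→4  [deg 1]
  4: ∅  [STUCK]
Path to 4: b

Answer: DEADLOCK at state 4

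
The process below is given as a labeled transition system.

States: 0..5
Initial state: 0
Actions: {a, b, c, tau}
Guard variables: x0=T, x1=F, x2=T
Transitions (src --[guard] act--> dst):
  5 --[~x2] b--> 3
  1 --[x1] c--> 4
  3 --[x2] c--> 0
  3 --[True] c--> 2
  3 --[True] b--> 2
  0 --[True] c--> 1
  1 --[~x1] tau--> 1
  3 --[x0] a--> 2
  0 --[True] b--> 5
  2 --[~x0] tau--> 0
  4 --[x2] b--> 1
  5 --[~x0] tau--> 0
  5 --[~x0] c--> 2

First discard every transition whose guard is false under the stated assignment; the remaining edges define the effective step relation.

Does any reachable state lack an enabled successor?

Answer: DEADLOCK at state 5

Trace:
Reach set: {0,1,5}
  0: b→5  c→1  [deg 2]
  1: tau→1  [deg 1]
  5: ∅  [no exit]
trace reaching 5: b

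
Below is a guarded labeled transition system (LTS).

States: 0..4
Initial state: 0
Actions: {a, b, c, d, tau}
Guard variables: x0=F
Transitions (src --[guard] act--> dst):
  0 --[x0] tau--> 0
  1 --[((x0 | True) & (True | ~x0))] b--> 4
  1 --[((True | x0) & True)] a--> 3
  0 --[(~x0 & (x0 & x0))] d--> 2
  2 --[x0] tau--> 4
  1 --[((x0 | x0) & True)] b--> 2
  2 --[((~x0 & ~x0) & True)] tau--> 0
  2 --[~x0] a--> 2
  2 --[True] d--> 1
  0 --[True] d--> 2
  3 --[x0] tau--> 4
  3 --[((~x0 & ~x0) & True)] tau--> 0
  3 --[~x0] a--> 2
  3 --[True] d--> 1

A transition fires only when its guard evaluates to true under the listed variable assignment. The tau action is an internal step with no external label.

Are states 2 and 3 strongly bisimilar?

Refine partition for ~:
  round 0: {{0,1,2,3,4}}
  round 1: {{0},{1},{2,3},{4}}
stable after 2 split(s): 4 block(s)
class of 2: {2,3}; class of 3: {2,3}

Answer: BISIMILAR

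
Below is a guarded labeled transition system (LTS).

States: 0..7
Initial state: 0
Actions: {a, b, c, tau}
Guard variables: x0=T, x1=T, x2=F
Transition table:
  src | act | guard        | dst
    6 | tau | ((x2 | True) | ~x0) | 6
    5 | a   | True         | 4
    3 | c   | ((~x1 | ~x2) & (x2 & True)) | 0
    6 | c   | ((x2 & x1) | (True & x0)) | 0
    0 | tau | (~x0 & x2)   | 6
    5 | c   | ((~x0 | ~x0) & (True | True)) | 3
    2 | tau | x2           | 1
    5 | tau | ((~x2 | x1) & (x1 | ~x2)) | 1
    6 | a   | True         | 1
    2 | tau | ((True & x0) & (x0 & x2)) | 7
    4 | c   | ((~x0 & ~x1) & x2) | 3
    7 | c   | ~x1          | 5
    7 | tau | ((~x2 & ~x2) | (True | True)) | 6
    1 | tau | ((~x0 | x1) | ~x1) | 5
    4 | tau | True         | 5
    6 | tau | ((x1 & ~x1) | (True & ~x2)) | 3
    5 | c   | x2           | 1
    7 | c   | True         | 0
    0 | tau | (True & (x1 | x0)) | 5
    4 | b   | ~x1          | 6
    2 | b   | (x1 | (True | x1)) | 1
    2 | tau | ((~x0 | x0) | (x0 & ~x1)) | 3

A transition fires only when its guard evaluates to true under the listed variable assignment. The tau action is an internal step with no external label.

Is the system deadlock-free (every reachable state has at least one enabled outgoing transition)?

Answer: DEADLOCK-FREE

Analysis:
Reach set: {0,1,4,5}
  0: tau→5  [1 exit(s)]
  1: tau→5  [1 exit(s)]
  4: tau→5  [1 exit(s)]
  5: a→4  tau→1  [2 exit(s)]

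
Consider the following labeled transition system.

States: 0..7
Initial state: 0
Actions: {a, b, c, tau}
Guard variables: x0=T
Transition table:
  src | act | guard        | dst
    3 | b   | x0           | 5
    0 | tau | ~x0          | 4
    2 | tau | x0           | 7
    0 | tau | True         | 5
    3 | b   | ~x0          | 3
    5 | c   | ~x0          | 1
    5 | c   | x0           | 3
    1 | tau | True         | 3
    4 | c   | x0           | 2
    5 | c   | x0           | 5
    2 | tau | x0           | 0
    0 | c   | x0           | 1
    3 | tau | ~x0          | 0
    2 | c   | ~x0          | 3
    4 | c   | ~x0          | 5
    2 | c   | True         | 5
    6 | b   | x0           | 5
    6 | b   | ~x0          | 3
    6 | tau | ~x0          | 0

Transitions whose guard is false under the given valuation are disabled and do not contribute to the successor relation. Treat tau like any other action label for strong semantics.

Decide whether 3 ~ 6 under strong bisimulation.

Answer: BISIMILAR

Trace:
Compute ~ classes (split until stable):
  P[0] = {{0,1,2,3,4,5,6,7}}
  P[1] = {{0,2},{1},{3,6},{4,5},{7}}
  P[2] = {{0},{1},{2},{3,6},{4},{5},{7}}
Fixed point at round 3; 7 class(es).
class of 3: {3,6}; class of 6: {3,6}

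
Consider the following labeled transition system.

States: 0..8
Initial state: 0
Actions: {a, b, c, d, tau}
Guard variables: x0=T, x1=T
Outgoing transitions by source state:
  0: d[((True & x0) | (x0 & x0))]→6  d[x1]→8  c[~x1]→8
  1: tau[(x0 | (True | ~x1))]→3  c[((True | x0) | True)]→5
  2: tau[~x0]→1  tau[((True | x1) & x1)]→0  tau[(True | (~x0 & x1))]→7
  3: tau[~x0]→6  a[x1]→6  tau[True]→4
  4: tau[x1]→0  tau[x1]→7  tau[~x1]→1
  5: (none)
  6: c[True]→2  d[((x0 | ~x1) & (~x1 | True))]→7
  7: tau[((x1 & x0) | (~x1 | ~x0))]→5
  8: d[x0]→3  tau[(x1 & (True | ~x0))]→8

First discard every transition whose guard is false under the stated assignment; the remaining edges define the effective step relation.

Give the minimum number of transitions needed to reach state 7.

Breadth-first toward 7:
  depth 0: {0}
  depth 1: {6,8}
  depth 2: {2,3,7}
depth(7)=2, e.g. d·d

Answer: 2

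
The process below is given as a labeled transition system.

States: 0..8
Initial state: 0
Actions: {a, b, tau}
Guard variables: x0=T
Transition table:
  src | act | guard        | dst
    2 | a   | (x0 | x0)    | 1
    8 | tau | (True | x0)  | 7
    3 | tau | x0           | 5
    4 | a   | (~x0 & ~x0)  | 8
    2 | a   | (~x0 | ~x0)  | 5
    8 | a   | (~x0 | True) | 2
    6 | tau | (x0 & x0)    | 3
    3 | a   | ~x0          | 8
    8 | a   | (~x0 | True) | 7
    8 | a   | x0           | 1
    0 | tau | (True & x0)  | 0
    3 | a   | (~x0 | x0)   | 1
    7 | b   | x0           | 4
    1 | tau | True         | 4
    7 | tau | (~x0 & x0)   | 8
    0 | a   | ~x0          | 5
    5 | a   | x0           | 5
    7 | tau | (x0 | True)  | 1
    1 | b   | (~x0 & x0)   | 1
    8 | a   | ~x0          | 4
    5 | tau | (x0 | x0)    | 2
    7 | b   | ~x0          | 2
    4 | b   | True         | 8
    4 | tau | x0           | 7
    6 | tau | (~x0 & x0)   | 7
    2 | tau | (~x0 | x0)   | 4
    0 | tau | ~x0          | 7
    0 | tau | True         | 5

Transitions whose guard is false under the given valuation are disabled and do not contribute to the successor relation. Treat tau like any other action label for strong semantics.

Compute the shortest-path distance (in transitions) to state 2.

Answer: 2

Working:
Breadth-first toward 2:
  depth 0: {0}
  depth 1: {5}
  depth 2: {2}
2 enters at depth 2; path tau·tau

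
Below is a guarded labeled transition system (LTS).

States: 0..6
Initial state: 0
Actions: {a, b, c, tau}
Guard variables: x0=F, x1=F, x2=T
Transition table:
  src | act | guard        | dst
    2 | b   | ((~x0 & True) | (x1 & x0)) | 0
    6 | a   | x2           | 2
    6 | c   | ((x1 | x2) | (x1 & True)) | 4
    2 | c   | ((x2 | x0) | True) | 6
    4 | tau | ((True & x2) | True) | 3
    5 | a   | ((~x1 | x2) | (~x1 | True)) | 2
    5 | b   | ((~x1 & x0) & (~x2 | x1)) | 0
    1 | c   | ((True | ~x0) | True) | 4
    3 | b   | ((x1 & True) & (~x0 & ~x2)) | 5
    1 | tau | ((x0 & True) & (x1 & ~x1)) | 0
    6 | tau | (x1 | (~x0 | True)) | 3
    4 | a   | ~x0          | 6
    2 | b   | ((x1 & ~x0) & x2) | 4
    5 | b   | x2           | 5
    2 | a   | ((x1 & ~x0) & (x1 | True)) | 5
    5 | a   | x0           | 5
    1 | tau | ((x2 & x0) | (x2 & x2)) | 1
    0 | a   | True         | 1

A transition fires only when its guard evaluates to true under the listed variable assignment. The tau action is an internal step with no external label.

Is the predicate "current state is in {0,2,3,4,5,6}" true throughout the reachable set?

Inv-set: {0,2,3,4,5,6}
R = {0,1,2,3,4,6}
  0: safe
  1: ✗ unsafe
  2: safe
  3: safe
  4: safe
  6: safe
witness against invariant: a → 1

Answer: INVARIANT VIOLATED at state 1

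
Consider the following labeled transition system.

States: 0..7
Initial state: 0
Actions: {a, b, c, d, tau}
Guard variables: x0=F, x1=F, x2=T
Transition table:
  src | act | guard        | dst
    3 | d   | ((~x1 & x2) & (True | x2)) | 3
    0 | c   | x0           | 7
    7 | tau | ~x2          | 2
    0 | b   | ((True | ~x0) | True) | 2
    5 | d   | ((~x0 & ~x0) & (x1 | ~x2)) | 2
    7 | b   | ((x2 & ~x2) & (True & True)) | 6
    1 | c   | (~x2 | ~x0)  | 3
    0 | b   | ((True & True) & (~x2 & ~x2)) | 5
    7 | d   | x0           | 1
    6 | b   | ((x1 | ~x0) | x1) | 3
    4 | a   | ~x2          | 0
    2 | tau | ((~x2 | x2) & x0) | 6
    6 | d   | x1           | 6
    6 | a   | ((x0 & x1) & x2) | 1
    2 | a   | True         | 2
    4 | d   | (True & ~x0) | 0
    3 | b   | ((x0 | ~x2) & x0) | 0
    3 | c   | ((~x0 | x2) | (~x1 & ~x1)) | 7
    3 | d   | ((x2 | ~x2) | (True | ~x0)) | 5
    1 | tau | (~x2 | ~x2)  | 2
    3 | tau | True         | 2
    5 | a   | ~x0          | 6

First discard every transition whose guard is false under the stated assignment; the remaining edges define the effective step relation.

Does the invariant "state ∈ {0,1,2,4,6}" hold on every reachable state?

Safe = {0,1,2,4,6}
Reachable = {0,2}
  0: safe
  2: safe

Answer: INVARIANT HOLDS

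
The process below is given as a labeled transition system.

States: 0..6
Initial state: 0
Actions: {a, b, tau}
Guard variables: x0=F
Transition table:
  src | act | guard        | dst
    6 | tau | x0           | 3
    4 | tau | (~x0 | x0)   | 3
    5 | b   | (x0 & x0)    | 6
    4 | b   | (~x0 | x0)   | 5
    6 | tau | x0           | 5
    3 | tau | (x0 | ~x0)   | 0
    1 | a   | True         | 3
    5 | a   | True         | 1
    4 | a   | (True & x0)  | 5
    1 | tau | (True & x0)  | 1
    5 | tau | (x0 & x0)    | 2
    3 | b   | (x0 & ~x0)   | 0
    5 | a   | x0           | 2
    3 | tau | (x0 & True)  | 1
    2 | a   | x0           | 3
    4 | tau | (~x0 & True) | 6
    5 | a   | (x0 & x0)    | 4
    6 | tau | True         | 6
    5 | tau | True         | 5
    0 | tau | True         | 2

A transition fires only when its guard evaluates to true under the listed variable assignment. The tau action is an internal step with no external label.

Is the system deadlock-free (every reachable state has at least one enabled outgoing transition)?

R = {0,2}
  0: tau→2  [deg 1]
  2: ∅  [STUCK]
Path to 2: tau

Answer: DEADLOCK at state 2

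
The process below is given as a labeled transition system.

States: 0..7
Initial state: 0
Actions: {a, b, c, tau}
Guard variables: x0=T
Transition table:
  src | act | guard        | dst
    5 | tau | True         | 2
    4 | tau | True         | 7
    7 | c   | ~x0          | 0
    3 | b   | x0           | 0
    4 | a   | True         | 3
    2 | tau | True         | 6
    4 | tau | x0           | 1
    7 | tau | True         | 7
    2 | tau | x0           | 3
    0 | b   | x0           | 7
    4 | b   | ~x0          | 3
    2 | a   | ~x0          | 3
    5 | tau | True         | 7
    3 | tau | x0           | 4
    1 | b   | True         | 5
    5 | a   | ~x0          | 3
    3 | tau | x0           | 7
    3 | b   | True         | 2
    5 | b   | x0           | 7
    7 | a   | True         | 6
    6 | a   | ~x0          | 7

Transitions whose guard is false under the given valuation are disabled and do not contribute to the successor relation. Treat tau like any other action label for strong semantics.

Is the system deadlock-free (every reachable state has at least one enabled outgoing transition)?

Reach set: {0,6,7}
  0: b→7  [deg 1]
  6: ∅  [no exit]
  7: a→6  tau→7  [deg 2]
witness 6: b·a

Answer: DEADLOCK at state 6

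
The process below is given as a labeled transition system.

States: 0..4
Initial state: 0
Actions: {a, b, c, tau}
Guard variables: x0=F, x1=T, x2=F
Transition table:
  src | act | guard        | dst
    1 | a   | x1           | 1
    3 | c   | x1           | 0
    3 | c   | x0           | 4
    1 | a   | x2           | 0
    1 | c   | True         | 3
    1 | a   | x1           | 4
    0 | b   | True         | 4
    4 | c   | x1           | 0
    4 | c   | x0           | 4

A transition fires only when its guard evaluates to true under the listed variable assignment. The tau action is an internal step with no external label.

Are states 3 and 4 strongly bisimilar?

Compute ~ classes (split until stable):
  round 0: {{0,1,2,3,4}}
  round 1: {{0},{1},{2},{3,4}}
4 equivalence class(es) (converged in 2)
[3]={3,4}  [4]={3,4}

Answer: BISIMILAR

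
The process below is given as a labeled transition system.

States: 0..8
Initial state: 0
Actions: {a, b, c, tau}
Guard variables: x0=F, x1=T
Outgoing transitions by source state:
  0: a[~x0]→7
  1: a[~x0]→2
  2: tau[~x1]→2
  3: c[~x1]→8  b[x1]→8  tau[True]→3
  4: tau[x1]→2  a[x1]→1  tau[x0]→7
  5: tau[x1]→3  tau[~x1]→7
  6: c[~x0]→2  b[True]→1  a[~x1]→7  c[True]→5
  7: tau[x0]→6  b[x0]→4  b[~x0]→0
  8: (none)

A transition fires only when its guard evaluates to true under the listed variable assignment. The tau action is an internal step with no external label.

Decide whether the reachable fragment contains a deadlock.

R = {0,7}
  0: a→7  [deg 1]
  7: b→0  [deg 1]

Answer: DEADLOCK-FREE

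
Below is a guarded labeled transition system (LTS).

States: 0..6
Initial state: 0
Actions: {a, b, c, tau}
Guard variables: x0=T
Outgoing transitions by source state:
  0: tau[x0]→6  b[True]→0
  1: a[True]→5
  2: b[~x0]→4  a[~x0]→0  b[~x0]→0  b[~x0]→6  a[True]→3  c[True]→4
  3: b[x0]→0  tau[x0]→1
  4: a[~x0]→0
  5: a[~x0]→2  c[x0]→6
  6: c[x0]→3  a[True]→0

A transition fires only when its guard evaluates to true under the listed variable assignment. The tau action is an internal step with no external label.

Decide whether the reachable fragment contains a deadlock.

Answer: DEADLOCK-FREE

Trace:
Reachable = {0,1,3,5,6}
  0: b→0  tau→6  [2 exit(s)]
  1: a→5  [1 exit(s)]
  3: b→0  tau→1  [2 exit(s)]
  5: c→6  [1 exit(s)]
  6: a→0  c→3  [2 exit(s)]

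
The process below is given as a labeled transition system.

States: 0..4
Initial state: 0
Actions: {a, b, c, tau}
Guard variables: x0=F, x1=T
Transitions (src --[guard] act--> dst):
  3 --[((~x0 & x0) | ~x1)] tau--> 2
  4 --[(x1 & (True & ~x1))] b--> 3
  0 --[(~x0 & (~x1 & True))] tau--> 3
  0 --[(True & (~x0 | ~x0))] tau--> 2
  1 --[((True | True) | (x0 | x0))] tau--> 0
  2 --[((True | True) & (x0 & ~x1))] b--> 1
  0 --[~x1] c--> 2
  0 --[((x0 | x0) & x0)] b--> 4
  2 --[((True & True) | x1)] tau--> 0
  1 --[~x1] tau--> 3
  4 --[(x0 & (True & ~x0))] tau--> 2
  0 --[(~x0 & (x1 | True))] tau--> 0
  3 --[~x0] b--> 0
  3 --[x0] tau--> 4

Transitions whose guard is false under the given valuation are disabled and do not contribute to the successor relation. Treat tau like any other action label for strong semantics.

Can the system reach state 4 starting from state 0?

Answer: UNREACHABLE

Working:
Guard filter leaves 5 enabled edge(s).
Layer 0: {0}
Layer 1: {2}  total {0,2}
Reach set: {0,2}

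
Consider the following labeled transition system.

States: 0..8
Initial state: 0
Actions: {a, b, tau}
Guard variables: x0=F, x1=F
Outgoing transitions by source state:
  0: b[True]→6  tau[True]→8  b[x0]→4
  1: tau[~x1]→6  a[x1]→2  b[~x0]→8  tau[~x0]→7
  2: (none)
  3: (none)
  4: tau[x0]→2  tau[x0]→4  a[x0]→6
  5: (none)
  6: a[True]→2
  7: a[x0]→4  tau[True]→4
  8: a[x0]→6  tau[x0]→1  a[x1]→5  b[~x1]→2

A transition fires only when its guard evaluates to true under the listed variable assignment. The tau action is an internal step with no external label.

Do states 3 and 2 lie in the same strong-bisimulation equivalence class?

Refine partition for ~:
  round 0: {{0,1,2,3,4,5,6,7,8}}
  round 1: {{0,1},{2,3,4,5},{6},{7},{8}}
  round 2: {{0},{1},{2,3,4,5},{6},{7},{8}}
Fixed point at round 3; 6 class(es).
[3]={2,3,4,5}  [2]={2,3,4,5}

Answer: BISIMILAR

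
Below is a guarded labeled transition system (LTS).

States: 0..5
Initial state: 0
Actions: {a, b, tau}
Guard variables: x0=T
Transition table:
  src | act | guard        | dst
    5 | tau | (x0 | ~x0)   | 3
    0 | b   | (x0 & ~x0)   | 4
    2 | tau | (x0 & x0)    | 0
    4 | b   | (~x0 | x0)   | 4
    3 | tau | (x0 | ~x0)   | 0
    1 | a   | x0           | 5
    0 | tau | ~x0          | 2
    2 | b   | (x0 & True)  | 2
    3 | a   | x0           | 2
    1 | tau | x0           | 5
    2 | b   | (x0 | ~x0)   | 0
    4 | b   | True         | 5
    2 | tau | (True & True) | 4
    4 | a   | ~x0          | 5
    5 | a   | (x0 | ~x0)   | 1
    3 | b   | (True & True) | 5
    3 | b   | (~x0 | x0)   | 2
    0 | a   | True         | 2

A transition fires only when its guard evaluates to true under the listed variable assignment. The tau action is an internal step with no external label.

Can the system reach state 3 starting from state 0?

Answer: REACHABLE

Analysis:
Guard filter leaves 15 enabled edge(s).
depth 0: {0}
depth 1: {2}  total {0,2}
depth 2: {4}  total {0,2,4}
depth 3: {5}  total {0,2,4,5}
depth 4: {1,3}  total {0,1,2,3,4,5}
Reach set: {0,1,2,3,4,5}
trace reaching 3: a·tau·b·tau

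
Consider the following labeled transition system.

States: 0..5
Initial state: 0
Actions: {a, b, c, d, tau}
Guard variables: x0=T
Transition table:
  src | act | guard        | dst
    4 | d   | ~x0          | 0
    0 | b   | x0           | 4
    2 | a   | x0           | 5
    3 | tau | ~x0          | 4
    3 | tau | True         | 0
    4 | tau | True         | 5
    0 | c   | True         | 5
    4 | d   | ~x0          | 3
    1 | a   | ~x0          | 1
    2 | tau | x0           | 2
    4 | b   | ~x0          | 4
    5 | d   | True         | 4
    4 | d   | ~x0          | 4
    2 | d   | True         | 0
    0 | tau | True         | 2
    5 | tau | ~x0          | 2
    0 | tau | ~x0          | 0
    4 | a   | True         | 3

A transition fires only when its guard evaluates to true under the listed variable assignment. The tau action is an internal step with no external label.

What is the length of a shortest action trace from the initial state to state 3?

Answer: 2

Working:
BFS to 3:
  Layer 0: {0}
  Layer 1: {2,4,5}
  Layer 2: {3}
first hit 3 at d=2 via b·a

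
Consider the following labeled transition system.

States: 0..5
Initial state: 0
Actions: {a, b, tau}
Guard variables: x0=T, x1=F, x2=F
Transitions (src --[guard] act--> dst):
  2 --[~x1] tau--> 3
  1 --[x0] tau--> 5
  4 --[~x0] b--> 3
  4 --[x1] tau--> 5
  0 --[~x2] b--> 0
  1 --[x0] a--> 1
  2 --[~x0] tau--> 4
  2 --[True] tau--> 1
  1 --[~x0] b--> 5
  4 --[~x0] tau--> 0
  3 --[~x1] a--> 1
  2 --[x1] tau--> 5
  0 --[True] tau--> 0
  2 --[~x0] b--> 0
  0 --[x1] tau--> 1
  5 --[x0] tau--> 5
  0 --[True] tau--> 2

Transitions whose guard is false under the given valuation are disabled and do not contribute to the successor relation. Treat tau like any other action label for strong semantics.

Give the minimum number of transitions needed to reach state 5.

Answer: 3

Analysis:
BFS to 5:
  Layer 0: {0}
  Layer 1: {2}
  Layer 2: {1,3}
  Layer 3: {5}
first hit 5 at d=3 via tau·tau·tau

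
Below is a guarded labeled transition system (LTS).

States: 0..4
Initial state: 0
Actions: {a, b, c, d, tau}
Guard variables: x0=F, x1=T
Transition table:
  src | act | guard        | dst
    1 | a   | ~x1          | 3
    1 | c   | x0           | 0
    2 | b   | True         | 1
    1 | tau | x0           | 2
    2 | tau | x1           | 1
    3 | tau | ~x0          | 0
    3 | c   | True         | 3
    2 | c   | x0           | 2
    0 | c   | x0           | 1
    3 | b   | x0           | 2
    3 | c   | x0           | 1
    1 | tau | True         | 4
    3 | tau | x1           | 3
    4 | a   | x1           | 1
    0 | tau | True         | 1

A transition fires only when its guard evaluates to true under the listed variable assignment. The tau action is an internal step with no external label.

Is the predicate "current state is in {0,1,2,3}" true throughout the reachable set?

Allowed set {0,1,2,3}
Reach set: {0,1,4}
  0: ok
  1: ok
  4: ✗ unsafe
reach 4 via tau·tau — violates

Answer: INVARIANT VIOLATED at state 4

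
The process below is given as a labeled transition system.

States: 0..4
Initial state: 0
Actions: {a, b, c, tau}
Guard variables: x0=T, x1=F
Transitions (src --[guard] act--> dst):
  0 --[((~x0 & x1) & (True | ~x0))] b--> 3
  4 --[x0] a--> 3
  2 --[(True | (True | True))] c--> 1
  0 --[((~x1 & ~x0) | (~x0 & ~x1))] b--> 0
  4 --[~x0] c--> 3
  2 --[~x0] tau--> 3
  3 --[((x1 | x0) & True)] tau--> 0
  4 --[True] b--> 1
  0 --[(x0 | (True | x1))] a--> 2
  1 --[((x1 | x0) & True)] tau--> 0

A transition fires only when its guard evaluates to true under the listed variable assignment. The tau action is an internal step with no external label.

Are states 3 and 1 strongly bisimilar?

Answer: BISIMILAR

Analysis:
Compute ~ classes (split until stable):
  π0 = {{0,1,2,3,4}}
  π1 = {{0},{1,3},{2},{4}}
stable after 2 split(s): 4 block(s)
[3]={1,3}  [1]={1,3}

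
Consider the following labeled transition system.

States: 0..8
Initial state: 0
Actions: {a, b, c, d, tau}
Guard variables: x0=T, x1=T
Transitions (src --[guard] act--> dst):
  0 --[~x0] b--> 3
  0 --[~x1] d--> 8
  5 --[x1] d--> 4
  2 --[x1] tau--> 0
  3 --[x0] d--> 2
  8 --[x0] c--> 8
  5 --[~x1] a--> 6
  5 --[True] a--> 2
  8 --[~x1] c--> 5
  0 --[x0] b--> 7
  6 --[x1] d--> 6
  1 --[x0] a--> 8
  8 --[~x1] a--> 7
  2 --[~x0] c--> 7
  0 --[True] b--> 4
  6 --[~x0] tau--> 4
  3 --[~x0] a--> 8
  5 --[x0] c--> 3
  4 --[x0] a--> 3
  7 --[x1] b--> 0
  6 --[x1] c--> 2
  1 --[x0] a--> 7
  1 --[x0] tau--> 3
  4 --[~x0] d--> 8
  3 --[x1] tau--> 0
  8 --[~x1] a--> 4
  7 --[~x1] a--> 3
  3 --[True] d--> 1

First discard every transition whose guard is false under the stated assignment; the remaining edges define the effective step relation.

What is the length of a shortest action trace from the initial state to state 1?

Answer: 3

Working:
Layered search for 1:
  depth 0: {0}
  depth 1: {4,7}
  depth 2: {3}
  depth 3: {1,2}
1 enters at depth 3; path b·a·d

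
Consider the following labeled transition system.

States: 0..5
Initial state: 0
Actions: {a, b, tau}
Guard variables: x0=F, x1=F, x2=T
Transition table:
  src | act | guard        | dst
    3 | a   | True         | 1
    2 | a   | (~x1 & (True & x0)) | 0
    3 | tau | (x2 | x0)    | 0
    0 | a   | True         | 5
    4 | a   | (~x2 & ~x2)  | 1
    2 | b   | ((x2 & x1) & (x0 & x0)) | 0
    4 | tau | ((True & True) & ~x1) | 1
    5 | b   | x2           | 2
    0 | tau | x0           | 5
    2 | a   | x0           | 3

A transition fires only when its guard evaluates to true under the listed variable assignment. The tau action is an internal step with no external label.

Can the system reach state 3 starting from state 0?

Answer: UNREACHABLE

Working:
After dropping false guards: 5 live edges.
Layer 0: {0}
Layer 1: {5}  now seen {0,5}
Layer 2: {2}  now seen {0,2,5}
Reachable = {0,2,5}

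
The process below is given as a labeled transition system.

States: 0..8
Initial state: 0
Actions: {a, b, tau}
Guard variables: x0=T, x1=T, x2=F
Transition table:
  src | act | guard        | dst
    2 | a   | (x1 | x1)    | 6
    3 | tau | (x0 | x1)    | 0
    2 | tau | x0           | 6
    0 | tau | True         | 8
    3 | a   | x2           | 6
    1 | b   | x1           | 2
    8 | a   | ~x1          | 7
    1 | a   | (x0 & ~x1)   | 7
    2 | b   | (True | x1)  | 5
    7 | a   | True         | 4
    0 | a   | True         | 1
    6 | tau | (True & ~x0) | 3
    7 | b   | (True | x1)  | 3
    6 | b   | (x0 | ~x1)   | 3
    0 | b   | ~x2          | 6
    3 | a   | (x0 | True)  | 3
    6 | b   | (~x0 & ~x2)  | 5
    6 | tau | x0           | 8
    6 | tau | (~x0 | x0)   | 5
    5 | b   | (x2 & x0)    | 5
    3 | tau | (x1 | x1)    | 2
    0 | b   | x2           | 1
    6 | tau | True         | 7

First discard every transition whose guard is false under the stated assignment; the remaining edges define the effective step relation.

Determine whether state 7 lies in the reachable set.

Answer: REACHABLE

Trace:
After dropping false guards: 16 live edges.
depth 0: {0}
depth 1: {1,6,8}  total {0,1,6,8}
depth 2: {2,3,5,7}  total {0,1,2,3,5,6,7,8}
depth 3: {4}  total {0,1,2,3,4,5,6,7,8}
Reachable = {0,1,2,3,4,5,6,7,8}
witness 7: b·tau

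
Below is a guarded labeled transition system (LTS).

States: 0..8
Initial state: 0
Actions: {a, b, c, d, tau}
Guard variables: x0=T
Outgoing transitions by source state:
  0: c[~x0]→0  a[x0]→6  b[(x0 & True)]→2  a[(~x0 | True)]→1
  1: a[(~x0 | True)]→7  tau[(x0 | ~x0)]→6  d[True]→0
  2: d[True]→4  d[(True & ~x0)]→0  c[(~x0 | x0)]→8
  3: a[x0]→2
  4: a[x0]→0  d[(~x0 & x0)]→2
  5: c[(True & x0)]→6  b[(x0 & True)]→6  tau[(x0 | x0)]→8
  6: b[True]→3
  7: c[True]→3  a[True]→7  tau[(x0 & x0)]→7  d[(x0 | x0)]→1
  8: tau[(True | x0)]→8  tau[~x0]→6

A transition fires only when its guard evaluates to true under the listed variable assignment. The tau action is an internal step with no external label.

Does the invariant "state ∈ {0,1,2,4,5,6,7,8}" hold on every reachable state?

Answer: INVARIANT VIOLATED at state 3

Analysis:
Allowed set {0,1,2,4,5,6,7,8}
R = {0,1,2,3,4,6,7,8}
  0: ok
  1: ok
  2: ok
  3: VIOLATES
  4: ok
  6: ok
  7: ok
  8: ok
counterexample path to 3: a·b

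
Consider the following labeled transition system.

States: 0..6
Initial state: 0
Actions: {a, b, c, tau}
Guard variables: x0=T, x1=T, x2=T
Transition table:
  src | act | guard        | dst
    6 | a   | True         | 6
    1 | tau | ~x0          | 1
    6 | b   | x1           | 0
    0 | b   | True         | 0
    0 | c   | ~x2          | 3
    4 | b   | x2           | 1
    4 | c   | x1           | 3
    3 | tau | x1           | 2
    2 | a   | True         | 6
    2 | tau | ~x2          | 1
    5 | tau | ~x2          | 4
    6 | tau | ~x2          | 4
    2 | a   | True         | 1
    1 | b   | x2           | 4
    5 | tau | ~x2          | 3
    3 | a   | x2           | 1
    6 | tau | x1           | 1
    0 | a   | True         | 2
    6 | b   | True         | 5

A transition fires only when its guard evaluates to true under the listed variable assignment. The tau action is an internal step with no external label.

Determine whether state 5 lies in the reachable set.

Answer: REACHABLE

Working:
Guard filter leaves 13 enabled edge(s).
Layer 0: {0}
Layer 1: {2}  now seen {0,2}
Layer 2: {1,6}  now seen {0,1,2,6}
Layer 3: {4,5}  now seen {0,1,2,4,5,6}
Layer 4: {3}  now seen {0,1,2,3,4,5,6}
Reachable = {0,1,2,3,4,5,6}
trace reaching 5: a·a·b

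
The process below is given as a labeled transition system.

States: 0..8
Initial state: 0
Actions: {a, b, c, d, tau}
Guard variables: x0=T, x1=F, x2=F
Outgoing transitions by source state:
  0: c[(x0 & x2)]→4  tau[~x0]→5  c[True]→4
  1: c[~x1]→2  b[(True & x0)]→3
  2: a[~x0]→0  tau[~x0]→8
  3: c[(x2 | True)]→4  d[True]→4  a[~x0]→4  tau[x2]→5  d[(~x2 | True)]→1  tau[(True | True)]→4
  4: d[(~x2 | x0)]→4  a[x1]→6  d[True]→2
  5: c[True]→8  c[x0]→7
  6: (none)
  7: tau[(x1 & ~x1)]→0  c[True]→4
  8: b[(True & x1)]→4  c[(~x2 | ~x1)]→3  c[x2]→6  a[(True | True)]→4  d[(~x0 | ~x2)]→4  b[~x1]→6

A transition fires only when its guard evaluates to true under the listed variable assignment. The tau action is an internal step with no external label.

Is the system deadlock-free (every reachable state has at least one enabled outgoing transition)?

Reach set: {0,2,4}
  0: c→4  [deg 1]
  2: ∅  [no exit]
  4: d→2  d→4  [deg 2]
trace reaching 2: c·d

Answer: DEADLOCK at state 2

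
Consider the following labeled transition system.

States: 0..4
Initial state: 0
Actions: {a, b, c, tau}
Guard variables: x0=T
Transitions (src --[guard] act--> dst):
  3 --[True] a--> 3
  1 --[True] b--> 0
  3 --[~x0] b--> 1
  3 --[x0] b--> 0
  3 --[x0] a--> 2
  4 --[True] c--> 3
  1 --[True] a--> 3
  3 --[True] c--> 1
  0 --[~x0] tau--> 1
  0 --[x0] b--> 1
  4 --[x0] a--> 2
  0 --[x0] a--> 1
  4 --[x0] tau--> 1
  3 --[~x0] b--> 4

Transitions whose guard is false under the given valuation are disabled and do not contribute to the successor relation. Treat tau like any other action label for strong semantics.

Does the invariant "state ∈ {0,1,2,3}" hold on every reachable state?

Safe = {0,1,2,3}
Reachable = {0,1,2,3}
  0: ok
  1: ok
  2: ok
  3: ok

Answer: INVARIANT HOLDS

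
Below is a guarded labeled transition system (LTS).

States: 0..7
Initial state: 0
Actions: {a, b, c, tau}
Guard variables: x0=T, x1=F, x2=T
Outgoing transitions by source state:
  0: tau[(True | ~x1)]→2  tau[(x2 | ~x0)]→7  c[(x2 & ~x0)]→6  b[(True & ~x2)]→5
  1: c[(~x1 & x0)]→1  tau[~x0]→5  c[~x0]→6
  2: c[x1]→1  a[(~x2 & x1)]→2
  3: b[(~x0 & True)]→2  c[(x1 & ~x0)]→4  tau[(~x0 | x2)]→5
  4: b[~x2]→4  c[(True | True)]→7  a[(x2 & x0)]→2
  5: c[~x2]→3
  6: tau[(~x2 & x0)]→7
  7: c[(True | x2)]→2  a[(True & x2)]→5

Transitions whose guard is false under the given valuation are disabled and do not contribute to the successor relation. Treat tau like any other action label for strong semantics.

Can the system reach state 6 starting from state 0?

Guard filter leaves 8 enabled edge(s).
L0 = {0}
L1 = {2,7}  now seen {0,2,7}
L2 = {5}  now seen {0,2,5,7}
R = {0,2,5,7}

Answer: UNREACHABLE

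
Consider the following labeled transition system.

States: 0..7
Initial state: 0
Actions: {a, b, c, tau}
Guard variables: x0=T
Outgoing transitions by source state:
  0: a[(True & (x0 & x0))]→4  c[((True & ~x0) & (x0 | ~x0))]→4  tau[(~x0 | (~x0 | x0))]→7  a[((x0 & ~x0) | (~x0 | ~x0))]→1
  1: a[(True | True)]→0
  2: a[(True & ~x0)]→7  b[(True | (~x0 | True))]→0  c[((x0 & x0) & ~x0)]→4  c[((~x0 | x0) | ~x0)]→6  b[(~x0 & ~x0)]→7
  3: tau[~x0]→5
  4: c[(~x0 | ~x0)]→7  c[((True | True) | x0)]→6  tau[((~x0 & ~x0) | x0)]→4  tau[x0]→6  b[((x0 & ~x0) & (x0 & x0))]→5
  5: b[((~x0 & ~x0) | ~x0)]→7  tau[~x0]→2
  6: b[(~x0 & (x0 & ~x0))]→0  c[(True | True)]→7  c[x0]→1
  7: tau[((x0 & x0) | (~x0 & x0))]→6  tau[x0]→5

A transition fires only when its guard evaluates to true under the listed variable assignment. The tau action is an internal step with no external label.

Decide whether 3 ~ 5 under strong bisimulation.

Answer: BISIMILAR

Working:
Bisimulation quotient by refinement:
  P[0] = {{0,1,2,3,4,5,6,7}}
  P[1] = {{0},{1},{2},{3,5},{4},{6},{7}}
7 equivalence class(es) (converged in 2)
[3]={3,5}  [5]={3,5}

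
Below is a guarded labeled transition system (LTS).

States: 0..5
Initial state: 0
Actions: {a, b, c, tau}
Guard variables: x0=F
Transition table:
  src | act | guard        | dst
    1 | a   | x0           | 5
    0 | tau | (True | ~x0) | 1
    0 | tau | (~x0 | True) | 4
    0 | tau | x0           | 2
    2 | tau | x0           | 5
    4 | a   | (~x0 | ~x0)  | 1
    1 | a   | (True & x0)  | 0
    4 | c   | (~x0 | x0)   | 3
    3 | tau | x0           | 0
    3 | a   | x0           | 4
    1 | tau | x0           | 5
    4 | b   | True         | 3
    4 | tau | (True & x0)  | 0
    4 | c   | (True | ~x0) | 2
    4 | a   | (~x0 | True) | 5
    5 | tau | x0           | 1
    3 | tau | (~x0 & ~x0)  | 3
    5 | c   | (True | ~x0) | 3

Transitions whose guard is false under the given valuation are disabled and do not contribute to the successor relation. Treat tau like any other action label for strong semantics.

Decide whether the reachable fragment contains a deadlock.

R = {0,1,2,3,4,5}
  0: tau→1  tau→4  [2 exit(s)]
  1: ∅  [no exit]
  2: ∅  [no exit]
  3: tau→3  [1 exit(s)]
  4: a→1  a→5  b→3  c→2  c→3  [5 exit(s)]
  5: c→3  [1 exit(s)]
Path to 1: tau

Answer: DEADLOCK at state 1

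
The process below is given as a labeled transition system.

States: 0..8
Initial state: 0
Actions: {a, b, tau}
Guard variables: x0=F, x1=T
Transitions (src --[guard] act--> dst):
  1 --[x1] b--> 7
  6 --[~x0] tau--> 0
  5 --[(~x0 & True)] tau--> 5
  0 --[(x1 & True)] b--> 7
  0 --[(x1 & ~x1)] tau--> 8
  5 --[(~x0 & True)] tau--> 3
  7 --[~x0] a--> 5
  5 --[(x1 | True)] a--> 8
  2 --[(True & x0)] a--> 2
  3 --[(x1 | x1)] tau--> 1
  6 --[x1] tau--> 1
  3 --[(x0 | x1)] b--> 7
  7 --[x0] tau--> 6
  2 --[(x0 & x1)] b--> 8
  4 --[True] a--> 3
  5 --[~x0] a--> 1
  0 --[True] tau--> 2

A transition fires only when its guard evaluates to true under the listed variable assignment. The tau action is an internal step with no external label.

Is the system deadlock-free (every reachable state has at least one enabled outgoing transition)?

Reach set: {0,1,2,3,5,7,8}
  0: b→7  tau→2  [2 out]
  1: b→7  [1 out]
  2: ∅  [no exit]
  3: b→7  tau→1  [2 out]
  5: a→1  a→8  tau→3  tau→5  [4 out]
  7: a→5  [1 out]
  8: ∅  [no exit]
trace reaching 2: tau

Answer: DEADLOCK at state 2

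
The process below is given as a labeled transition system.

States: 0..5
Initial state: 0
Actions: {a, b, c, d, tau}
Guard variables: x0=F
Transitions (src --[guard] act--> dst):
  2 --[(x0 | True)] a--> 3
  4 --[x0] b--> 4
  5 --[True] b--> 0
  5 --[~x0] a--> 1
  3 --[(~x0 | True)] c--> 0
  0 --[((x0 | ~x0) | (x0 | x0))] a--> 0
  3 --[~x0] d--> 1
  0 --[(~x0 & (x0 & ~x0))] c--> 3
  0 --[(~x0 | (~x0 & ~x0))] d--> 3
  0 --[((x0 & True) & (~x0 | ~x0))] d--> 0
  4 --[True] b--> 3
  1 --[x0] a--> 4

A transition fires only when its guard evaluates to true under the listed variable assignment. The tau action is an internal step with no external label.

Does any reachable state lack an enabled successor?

R = {0,1,3}
  0: a→0  d→3  [deg 2]
  1: ∅  [no exit]
  3: c→0  d→1  [deg 2]
trace reaching 1: d·d

Answer: DEADLOCK at state 1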